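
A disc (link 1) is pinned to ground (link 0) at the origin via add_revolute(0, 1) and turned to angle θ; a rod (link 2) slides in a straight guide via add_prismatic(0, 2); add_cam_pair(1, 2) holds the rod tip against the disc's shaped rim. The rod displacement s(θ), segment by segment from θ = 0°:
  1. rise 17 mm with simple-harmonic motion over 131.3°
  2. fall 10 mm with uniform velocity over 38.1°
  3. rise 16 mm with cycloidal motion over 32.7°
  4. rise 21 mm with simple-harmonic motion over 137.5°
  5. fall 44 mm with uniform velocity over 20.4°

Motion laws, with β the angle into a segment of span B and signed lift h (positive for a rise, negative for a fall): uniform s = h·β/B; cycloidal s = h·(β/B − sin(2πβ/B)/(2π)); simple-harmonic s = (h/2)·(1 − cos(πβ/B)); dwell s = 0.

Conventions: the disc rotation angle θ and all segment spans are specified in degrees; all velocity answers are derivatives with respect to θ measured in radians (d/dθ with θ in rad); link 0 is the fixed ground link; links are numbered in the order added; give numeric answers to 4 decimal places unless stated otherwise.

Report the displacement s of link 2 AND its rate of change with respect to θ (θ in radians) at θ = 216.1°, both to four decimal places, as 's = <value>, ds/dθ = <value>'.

segment 1 (0° to 131.3°, simple-harmonic, h = 17) is passed completely: s = 0.0000 + (17) = 17.0000
segment 2 (131.3° to 169.4°, uniform, h = -10) is passed completely: s = 17.0000 + (-10) = 7.0000
segment 3 (169.4° to 202.1°, cycloidal, h = 16) is passed completely: s = 7.0000 + (16) = 23.0000
θ = 216.1° falls in segment 4 (202.1° to 339.6°, simple-harmonic, h = 21): β = 216.1 − 202.1 = 14°, B = 137.5°; Δs = 21/2·(1 − cos(π·0.1018)) = 0.5326; s = 23.0000 + 0.5326 = 23.5326
velocity in seg [202.1°–339.6°] (simple-harmonic), θ in radians: β = 14° = 0.2443 rad, B = 137.5° = 2.3998 rad; ds/dθ = (πh/(2B)) sin(πβ/B) = (π·21/(2·2.3998)) sin(π·0.1018) = 4.322180 mm/rad

s = 23.5326, ds/dθ = 4.3222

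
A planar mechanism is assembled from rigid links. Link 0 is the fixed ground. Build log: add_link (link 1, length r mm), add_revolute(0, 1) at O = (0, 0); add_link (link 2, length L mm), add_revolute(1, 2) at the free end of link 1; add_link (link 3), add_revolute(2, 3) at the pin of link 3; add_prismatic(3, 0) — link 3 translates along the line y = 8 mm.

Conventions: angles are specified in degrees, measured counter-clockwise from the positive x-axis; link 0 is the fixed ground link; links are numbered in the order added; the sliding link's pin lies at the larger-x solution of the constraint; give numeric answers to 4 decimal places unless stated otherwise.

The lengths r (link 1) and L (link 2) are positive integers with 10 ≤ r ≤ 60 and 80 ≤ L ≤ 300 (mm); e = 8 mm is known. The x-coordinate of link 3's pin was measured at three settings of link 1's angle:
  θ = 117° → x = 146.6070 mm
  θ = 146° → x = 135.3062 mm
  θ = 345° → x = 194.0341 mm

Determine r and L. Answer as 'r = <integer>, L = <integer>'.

constraint per measurement: (x − r cos θ)² + (r sin θ − e)² = L²
subtracting the θ₁ and θ₂ equations cancels the r² and L² terms:
r = (x₁² − x₂²) / (2[(x₁cos θ₁ + e sin θ₁) − (x₂cos θ₂ + e sin θ₂)]) = 33.0001 → r = 33
L² = (x₁ − r cos θ₁)² + (r sin θ₁ − e)² = 26569.0012 → L = 163.0000 → L = 163
check at θ₃=345°: x = 194.0341 (printed 194.0341) ✓

r = 33, L = 163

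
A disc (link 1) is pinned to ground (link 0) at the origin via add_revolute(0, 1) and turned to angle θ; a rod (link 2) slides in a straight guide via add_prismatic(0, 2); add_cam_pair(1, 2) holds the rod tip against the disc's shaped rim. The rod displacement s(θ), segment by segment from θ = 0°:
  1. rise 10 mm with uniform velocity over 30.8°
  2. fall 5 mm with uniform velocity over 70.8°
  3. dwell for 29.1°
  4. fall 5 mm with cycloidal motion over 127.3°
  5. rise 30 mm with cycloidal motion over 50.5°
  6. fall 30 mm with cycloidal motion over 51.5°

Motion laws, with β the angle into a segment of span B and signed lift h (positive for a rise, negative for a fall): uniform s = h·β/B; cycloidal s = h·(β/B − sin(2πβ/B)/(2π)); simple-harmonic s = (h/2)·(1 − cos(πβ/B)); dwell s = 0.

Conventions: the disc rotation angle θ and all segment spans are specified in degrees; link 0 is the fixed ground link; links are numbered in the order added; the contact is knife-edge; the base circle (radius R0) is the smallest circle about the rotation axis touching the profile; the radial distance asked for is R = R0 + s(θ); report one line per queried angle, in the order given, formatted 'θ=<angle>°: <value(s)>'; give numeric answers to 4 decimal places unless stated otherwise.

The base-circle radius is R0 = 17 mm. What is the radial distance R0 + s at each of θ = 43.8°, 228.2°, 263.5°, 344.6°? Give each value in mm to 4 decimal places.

segment 1 (0° to 30.8°, uniform, h = 10) is passed completely: s = 0.0000 + (10) = 10.0000
θ = 43.8° falls in segment 2 (30.8° to 101.6°, uniform, h = -5): β = 43.8 − 30.8 = 13°, B = 70.8°; Δs = -5·13/70.8 = -0.9181; s = 10.0000 − 0.9181 = 9.0819
segment 2 (30.8° to 101.6°, uniform, h = -5) is passed completely: s = 10.0000 + (-5) = 5.0000
segment 3 (101.6° to 130.7°, dwell): s unchanged at 5.0000
θ = 228.2° falls in segment 4 (130.7° to 258°, cycloidal, h = -5): β = 228.2 − 130.7 = 97.5°, B = 127.3°; Δs = -5·(0.7659 − sin(2π·0.7659)/(2π)) = -4.6213; s = 5.0000 − 4.6213 = 0.3787
segment 4 (130.7° to 258°, cycloidal, h = -5) is passed completely: s = 5.0000 + (-5) = 0.0000
θ = 263.5° falls in segment 5 (258° to 308.5°, cycloidal, h = 30): β = 263.5 − 258 = 5.5°, B = 50.5°; Δs = 30·(0.1089 − sin(2π·0.1089)/(2π)) = 0.2491; s = 0.0000 + 0.2491 = 0.2491
segment 5 (258° to 308.5°, cycloidal, h = 30) is passed completely: s = 0.0000 + (30) = 30.0000
θ = 344.6° falls in segment 6 (308.5° to 360°, cycloidal, h = -30): β = 344.6 − 308.5 = 36.1°, B = 51.5°; Δs = -30·(0.7010 − sin(2π·0.7010)/(2π)) = -25.5790; s = 30.0000 − 25.5790 = 4.4210
θ=43.8°: R = R0 + s = 17 + 9.0819 = 26.0819
θ=228.2°: R = R0 + s = 17 + 0.3787 = 17.3787
θ=263.5°: R = R0 + s = 17 + 0.2491 = 17.2491
θ=344.6°: R = R0 + s = 17 + 4.4210 = 21.4210

θ=43.8°: 26.0819
θ=228.2°: 17.3787
θ=263.5°: 17.2491
θ=344.6°: 21.4210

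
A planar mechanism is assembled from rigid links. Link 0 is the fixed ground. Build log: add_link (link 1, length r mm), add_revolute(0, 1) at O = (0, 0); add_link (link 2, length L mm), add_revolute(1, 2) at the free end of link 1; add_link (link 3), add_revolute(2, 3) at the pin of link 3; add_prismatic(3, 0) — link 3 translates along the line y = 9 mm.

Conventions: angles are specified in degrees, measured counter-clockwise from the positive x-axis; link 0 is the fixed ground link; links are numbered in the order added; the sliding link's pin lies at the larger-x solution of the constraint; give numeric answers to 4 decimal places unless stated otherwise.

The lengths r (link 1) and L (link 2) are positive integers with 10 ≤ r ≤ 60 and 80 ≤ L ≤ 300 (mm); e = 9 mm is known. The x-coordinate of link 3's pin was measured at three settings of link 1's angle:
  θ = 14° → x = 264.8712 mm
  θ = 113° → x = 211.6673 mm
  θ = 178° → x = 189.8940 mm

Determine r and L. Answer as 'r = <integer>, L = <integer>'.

constraint per measurement: (x − r cos θ)² + (r sin θ − e)² = L²
subtracting the θ₁ and θ₂ equations cancels the r² and L² terms:
r = (x₁² − x₂²) / (2[(x₁cos θ₁ + e sin θ₁) − (x₂cos θ₂ + e sin θ₂)]) = 38.0000 → r = 38
L² = (x₁ − r cos θ₁)² + (r sin θ₁ − e)² = 51984.0201 → L = 228.0000 → L = 228
check at θ₃=178°: x = 189.8940 (printed 189.8940) ✓

r = 38, L = 228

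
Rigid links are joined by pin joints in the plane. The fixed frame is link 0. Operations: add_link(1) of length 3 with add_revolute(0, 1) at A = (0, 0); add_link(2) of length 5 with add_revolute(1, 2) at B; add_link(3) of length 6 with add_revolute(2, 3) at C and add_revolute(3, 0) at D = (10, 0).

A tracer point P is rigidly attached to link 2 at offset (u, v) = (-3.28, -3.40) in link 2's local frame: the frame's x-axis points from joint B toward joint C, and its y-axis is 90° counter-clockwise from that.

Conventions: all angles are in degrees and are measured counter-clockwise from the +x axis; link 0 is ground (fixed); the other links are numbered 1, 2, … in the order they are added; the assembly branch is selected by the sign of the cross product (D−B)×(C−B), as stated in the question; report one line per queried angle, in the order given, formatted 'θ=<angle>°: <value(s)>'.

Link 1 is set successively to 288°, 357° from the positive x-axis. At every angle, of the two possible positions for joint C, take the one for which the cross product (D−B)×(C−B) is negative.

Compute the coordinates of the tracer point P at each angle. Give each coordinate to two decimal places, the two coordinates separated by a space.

A=(0,0), D=(10.00,0)
θ=288°: B = A + 3.00·(cos288°, sin288°) = (0.9271, -2.8532)
θ=288°: |BD| = 9.5110
θ=288°: circle(B,5.00) ∩ circle(D,6.00): a=4.1772, h=2.7479
θ=288°:   candidates: C₊=(4.0876,1.0213) cross=26.135; C₋=(5.7362,-4.2214) cross=-26.135
θ=288°:   branch - wants cross < 0 → take C=(5.7362,-4.2214) (cross=-26.135)
θ=288°: ex = (C−B)/|BC| = (0.9618,-0.2736); ey = (0.2736,0.9618)
θ=288°: P = B + -3.28·ex + -3.40·ey = (-3.1581,-5.2258)
θ=357°: B = A + 3.00·(cos357°, sin357°) = (2.9959, -0.1570)
θ=357°: |BD| = 7.0059
θ=357°: circle(B,5.00) ∩ circle(D,6.00): a=2.7179, h=4.1968
θ=357°:   candidates: C₊=(5.6190,4.0996) cross=29.402; C₋=(5.8071,-4.2918) cross=-29.402
θ=357°:   branch - wants cross < 0 → take C=(5.8071,-4.2918) (cross=-29.402)
θ=357°: ex = (C−B)/|BC| = (0.5623,-0.8270); ey = (0.8270,0.5623)
θ=357°: P = B + -3.28·ex + -3.40·ey = (-1.6600,0.6438)

θ=288°: -3.16 -5.23
θ=357°: -1.66 0.64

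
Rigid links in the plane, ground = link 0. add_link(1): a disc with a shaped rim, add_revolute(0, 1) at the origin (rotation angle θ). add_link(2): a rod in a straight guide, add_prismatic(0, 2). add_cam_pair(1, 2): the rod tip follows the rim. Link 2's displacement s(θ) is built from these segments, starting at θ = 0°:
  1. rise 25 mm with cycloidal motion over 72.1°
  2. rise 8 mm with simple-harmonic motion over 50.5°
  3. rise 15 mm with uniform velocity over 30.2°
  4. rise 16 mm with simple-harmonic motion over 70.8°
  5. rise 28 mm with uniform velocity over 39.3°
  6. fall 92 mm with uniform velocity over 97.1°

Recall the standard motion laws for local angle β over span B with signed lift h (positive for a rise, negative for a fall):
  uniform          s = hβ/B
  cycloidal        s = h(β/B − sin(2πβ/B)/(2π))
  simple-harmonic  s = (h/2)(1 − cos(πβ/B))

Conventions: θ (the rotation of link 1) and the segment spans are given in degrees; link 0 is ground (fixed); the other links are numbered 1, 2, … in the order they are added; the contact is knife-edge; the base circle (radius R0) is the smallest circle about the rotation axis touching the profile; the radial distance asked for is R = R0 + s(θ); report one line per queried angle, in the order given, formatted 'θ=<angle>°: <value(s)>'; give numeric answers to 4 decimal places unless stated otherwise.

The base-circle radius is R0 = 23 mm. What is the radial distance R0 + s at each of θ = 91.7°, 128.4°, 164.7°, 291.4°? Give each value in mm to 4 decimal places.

segment 1 (0° to 72.1°, cycloidal, h = 25) is passed completely: s = 0.0000 + (25) = 25.0000
θ = 91.7° falls in segment 2 (72.1° to 122.6°, simple-harmonic, h = 8): β = 91.7 − 72.1 = 19.6°, B = 50.5°; Δs = 8/2·(1 − cos(π·0.3881)) = 2.6228; s = 25.0000 + 2.6228 = 27.6228
segment 2 (72.1° to 122.6°, simple-harmonic, h = 8) is passed completely: s = 25.0000 + (8) = 33.0000
θ = 128.4° falls in segment 3 (122.6° to 152.8°, uniform, h = 15): β = 128.4 − 122.6 = 5.8°, B = 30.2°; Δs = 15·5.8/30.2 = 2.8808; s = 33.0000 + 2.8808 = 35.8808
segment 3 (122.6° to 152.8°, uniform, h = 15) is passed completely: s = 33.0000 + (15) = 48.0000
θ = 164.7° falls in segment 4 (152.8° to 223.6°, simple-harmonic, h = 16): β = 164.7 − 152.8 = 11.9°, B = 70.8°; Δs = 16/2·(1 − cos(π·0.1681)) = 1.0896; s = 48.0000 + 1.0896 = 49.0896
segment 4 (152.8° to 223.6°, simple-harmonic, h = 16) is passed completely: s = 48.0000 + (16) = 64.0000
segment 5 (223.6° to 262.9°, uniform, h = 28) is passed completely: s = 64.0000 + (28) = 92.0000
θ = 291.4° falls in segment 6 (262.9° to 360°, uniform, h = -92): β = 291.4 − 262.9 = 28.5°, B = 97.1°; Δs = -92·28.5/97.1 = -27.0031; s = 92.0000 − 27.0031 = 64.9969
θ=91.7°: R = R0 + s = 23 + 27.6228 = 50.6228
θ=128.4°: R = R0 + s = 23 + 35.8808 = 58.8808
θ=164.7°: R = R0 + s = 23 + 49.0896 = 72.0896
θ=291.4°: R = R0 + s = 23 + 64.9969 = 87.9969

θ=91.7°: 50.6228
θ=128.4°: 58.8808
θ=164.7°: 72.0896
θ=291.4°: 87.9969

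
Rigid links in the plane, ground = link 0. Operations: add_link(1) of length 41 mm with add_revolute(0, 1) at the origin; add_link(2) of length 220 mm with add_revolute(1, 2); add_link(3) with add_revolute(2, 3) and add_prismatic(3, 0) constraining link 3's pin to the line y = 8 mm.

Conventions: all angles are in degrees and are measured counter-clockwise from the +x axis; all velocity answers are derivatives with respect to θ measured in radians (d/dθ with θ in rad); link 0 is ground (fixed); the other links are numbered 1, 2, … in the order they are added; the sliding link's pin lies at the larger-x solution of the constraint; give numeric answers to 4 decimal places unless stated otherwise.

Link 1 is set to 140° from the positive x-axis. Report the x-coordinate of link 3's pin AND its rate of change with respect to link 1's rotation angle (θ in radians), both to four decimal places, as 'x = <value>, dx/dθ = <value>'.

geometry: r = 41 mm, L = 220 mm, e = 8 mm
crank pin P = (r cos θ, r sin θ) = (-31.407822, 26.354292)
h = r sin θ − e = 26.354292 − 8 = 18.354292
x = r cos θ + √(L² − h²) = -31.407822 + 219.233027 = 187.825204
dx/dθ = −r sin θ − h·r cos θ/√(L² − h²) (θ in radians; h = 18.354292) = -23.724814

x = 187.8252, dx/dθ = -23.7248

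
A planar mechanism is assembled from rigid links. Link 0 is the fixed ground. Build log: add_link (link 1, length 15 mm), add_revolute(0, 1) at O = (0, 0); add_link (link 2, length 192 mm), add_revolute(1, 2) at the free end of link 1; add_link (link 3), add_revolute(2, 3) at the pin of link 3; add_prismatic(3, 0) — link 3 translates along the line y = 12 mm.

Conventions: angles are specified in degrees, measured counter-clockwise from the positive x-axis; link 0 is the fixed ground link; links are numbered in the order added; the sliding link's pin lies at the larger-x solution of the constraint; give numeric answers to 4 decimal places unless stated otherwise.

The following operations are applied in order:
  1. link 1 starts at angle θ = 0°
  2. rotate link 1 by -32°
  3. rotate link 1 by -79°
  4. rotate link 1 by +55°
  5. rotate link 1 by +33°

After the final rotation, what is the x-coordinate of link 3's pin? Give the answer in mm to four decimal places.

geometry: r = 15 mm, L = 192 mm, e = 12 mm; θ starts at 0°
rotate link 1 by -32°: θ ← 0° -32° = -32°
rotate link 1 by -79°: θ ← -32° -79° = -111°
rotate link 1 by +55°: θ ← -111° +55° = -56°
rotate link 1 by +33°: θ ← -56° +33° = -23°
crank pin P = (r cos θ, r sin θ) = (13.807573, -5.860967)
h = r sin θ − e = -5.860967 − 12 = -17.860967
x = r cos θ + √(L² − h²) = 13.807573 + 191.167429 = 204.975002

204.9750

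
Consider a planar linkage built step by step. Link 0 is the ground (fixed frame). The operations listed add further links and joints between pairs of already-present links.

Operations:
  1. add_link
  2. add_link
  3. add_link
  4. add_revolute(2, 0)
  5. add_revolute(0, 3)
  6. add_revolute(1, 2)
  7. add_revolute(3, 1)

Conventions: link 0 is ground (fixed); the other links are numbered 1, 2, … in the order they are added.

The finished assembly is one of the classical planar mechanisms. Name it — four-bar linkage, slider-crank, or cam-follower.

links: 4 (incl. ground); joints: 4 revolute, 0 prismatic, 0 higher (cam) pair, forming one closed loop
4 links in a single 4R loop → four-bar linkage

four-bar linkage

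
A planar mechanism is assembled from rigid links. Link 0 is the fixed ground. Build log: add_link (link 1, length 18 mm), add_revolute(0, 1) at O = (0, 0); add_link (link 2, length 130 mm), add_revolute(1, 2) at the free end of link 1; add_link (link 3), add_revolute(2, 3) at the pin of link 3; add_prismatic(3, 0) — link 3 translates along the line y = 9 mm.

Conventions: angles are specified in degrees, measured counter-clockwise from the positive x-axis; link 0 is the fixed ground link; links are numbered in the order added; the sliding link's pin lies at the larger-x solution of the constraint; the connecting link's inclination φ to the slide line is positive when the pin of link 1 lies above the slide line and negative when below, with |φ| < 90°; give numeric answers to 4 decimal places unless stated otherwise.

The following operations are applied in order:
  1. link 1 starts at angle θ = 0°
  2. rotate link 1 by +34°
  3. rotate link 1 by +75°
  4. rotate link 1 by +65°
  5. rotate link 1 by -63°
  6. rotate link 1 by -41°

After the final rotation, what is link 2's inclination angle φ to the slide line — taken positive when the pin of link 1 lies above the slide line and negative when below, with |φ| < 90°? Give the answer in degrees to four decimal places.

geometry: r = 18 mm, L = 130 mm, e = 9 mm; θ starts at 0°
rotate link 1 by +34°: θ ← 0° +34° = 34°
rotate link 1 by +75°: θ ← 34° +75° = 109°
rotate link 1 by +65°: θ ← 109° +65° = 174°
rotate link 1 by -63°: θ ← 174° -63° = 111°
rotate link 1 by -41°: θ ← 111° -41° = 70°
h = r sin θ − e = 16.914467 − 9 = 7.914467
sin φ = h / L = 7.914467 / 130 = 0.06088052
φ = arcsin(0.06088052) = 3.490355°

3.4904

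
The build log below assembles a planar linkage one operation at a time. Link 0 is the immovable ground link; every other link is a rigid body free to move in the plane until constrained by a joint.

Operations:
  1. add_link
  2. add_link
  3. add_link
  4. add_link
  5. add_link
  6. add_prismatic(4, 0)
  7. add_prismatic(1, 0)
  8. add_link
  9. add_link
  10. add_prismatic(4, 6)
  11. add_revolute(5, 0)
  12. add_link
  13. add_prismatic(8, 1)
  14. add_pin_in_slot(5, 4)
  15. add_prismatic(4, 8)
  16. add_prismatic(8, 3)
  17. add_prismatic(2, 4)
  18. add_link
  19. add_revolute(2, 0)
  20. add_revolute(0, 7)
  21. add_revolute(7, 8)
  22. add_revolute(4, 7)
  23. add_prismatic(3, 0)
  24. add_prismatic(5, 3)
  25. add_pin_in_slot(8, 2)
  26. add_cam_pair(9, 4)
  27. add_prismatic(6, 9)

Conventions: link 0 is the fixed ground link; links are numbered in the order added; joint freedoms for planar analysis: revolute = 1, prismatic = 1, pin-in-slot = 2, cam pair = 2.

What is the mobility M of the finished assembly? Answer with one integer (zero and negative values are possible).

L=1 J1=0 J2=0
add link → L=2 J1=0 J2=0
add link → L=3 J1=0 J2=0
add link → L=4 J1=0 J2=0
add link → L=5 J1=0 J2=0
add link → L=6 J1=0 J2=0
P@4,0 dof=1 J1 → L=6 J1=1 J2=0
P@1,0 dof=1 J1 → L=6 J1=2 J2=0
add link → L=7 J1=2 J2=0
add link → L=8 J1=2 J2=0
P@4,6 dof=1 J1 → L=8 J1=3 J2=0
R@5,0 dof=1 J1 → L=8 J1=4 J2=0
add link → L=9 J1=4 J2=0
P@8,1 dof=1 J1 → L=9 J1=5 J2=0
PS@5,4 dof=2 J2 → L=9 J1=5 J2=1
P@4,8 dof=1 J1 → L=9 J1=6 J2=1
P@8,3 dof=1 J1 → L=9 J1=7 J2=1
P@2,4 dof=1 J1 → L=9 J1=8 J2=1
add link → L=10 J1=8 J2=1
R@2,0 dof=1 J1 → L=10 J1=9 J2=1
R@0,7 dof=1 J1 → L=10 J1=10 J2=1
R@7,8 dof=1 J1 → L=10 J1=11 J2=1
R@4,7 dof=1 J1 → L=10 J1=12 J2=1
P@3,0 dof=1 J1 → L=10 J1=13 J2=1
P@5,3 dof=1 J1 → L=10 J1=14 J2=1
PS@8,2 dof=2 J2 → L=10 J1=14 J2=2
C@9,4 dof=2 J2 → L=10 J1=14 J2=3
P@6,9 dof=1 J1 → L=10 J1=15 J2=3
M=3(L−1)−2J1−J2=3·9−2·15−3=-6

M = -6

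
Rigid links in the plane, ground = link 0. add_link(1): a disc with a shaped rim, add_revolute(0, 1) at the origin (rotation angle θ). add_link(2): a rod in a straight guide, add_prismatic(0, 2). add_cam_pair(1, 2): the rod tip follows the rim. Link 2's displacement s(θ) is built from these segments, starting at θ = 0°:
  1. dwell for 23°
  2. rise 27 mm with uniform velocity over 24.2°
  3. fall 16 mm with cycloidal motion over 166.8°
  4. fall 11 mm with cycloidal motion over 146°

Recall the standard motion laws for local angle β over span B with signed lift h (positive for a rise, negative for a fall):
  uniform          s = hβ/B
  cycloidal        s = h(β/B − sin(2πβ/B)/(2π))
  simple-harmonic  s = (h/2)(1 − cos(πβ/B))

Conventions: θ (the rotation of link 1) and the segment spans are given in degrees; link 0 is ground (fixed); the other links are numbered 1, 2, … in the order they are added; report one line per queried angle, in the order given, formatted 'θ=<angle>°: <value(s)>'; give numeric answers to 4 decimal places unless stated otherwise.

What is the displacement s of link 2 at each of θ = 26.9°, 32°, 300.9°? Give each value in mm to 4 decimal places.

segment 1 (0° to 23°, dwell): s unchanged at 0.0000
θ = 26.9° falls in segment 2 (23° to 47.2°, uniform, h = 27): β = 26.9 − 23 = 3.9°, B = 24.2°; Δs = 27·3.9/24.2 = 4.3512; s = 0.0000 + 4.3512 = 4.3512
θ = 32° falls in segment 2 (23° to 47.2°, uniform, h = 27): β = 32 − 23 = 9°, B = 24.2°; Δs = 27·9/24.2 = 10.0413; s = 0.0000 + 10.0413 = 10.0413
segment 2 (23° to 47.2°, uniform, h = 27) is passed completely: s = 0.0000 + (27) = 27.0000
segment 3 (47.2° to 214°, cycloidal, h = -16) is passed completely: s = 27.0000 + (-16) = 11.0000
θ = 300.9° falls in segment 4 (214° to 360°, cycloidal, h = -11): β = 300.9 − 214 = 86.9°, B = 146°; Δs = -11·(0.5952 − sin(2π·0.5952)/(2π)) = -7.5332; s = 11.0000 − 7.5332 = 3.4668

θ=26.9°: 4.3512
θ=32°: 10.0413
θ=300.9°: 3.4668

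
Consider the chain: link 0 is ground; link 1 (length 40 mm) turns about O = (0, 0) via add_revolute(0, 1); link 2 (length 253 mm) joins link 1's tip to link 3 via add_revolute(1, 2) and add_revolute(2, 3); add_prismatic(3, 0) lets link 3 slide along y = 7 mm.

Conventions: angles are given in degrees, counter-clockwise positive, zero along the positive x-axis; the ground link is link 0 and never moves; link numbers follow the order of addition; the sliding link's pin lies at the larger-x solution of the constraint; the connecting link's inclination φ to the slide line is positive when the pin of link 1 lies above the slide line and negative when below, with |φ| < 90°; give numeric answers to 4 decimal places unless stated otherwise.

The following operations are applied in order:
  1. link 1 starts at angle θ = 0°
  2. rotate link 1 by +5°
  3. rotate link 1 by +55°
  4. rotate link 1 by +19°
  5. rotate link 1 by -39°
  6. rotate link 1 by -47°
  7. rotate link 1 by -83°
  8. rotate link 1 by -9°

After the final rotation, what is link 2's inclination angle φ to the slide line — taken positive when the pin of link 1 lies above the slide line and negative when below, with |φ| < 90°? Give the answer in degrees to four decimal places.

geometry: r = 40 mm, L = 253 mm, e = 7 mm; θ starts at 0°
rotate link 1 by +5°: θ ← 0° +5° = 5°
rotate link 1 by +55°: θ ← 5° +55° = 60°
rotate link 1 by +19°: θ ← 60° +19° = 79°
rotate link 1 by -39°: θ ← 79° -39° = 40°
rotate link 1 by -47°: θ ← 40° -47° = -7°
rotate link 1 by -83°: θ ← -7° -83° = -90°
rotate link 1 by -9°: θ ← -90° -9° = -99°
h = r sin θ − e = -39.507534 − 7 = -46.507534
sin φ = h / L = -46.507534 / 253 = -0.18382424
φ = arcsin(-0.18382424) = -10.592591°

-10.5926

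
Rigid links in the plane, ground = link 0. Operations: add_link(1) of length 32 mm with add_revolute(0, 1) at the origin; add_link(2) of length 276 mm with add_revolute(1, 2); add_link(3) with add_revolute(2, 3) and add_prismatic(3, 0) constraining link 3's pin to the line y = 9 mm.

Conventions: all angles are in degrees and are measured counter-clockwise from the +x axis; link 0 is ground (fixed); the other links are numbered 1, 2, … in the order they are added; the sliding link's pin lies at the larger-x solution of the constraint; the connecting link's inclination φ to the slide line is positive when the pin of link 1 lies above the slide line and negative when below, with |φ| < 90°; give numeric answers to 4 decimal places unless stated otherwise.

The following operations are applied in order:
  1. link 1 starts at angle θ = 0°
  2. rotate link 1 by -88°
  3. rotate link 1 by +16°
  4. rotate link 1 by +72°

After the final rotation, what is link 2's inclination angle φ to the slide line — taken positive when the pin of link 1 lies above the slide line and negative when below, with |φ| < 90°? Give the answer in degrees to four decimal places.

geometry: r = 32 mm, L = 276 mm, e = 9 mm; θ starts at 0°
rotate link 1 by -88°: θ ← 0° -88° = -88°
rotate link 1 by +16°: θ ← -88° +16° = -72°
rotate link 1 by +72°: θ ← -72° +72° = 0°
h = r sin θ − e = 0.000000 − 9 = -9.000000
sin φ = h / L = -9.000000 / 276 = -0.03260870
φ = arcsin(-0.03260870) = -1.868672°

-1.8687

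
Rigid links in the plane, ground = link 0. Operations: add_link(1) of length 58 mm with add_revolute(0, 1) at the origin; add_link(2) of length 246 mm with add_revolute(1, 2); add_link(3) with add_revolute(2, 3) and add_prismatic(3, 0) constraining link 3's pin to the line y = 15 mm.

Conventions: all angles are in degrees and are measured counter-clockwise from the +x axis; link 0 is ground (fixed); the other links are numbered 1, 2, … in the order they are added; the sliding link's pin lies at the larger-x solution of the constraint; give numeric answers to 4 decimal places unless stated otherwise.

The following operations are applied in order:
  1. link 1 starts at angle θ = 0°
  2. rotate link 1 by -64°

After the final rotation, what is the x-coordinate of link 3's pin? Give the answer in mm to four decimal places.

geometry: r = 58 mm, L = 246 mm, e = 15 mm; θ starts at 0°
rotate link 1 by -64°: θ ← 0° -64° = -64°
crank pin P = (r cos θ, r sin θ) = (25.425527, -52.130055)
h = r sin θ − e = -52.130055 − 15 = -67.130055
x = r cos θ + √(L² − h²) = 25.425527 + 236.663381 = 262.088907

262.0889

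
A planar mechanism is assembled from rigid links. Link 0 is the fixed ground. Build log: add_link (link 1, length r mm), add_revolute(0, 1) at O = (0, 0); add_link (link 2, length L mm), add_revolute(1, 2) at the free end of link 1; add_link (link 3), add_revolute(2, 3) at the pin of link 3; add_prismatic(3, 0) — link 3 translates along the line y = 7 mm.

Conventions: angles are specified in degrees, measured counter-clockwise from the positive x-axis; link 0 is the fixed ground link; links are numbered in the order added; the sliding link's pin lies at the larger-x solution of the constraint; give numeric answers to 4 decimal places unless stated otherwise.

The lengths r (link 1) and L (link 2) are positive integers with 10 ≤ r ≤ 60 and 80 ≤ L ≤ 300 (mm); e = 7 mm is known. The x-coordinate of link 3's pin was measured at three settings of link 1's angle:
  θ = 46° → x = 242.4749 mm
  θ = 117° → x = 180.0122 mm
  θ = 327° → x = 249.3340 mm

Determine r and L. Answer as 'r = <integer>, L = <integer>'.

constraint per measurement: (x − r cos θ)² + (r sin θ − e)² = L²
subtracting the θ₁ and θ₂ equations cancels the r² and L² terms:
r = (x₁² − x₂²) / (2[(x₁cos θ₁ + e sin θ₁) − (x₂cos θ₂ + e sin θ₂)]) = 53.0000 → r = 53
L² = (x₁ − r cos θ₁)² + (r sin θ₁ − e)² = 43263.9818 → L = 208.0000 → L = 208
check at θ₃=327°: x = 249.3340 (printed 249.3340) ✓

r = 53, L = 208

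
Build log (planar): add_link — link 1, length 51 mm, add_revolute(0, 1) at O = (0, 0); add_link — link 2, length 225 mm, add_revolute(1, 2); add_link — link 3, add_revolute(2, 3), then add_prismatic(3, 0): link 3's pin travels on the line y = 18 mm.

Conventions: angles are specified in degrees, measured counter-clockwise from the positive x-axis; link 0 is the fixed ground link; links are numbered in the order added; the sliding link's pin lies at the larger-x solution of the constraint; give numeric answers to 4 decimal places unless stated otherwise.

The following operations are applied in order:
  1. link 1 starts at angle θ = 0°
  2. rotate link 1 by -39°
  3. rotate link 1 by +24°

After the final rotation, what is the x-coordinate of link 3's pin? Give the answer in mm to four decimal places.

geometry: r = 51 mm, L = 225 mm, e = 18 mm; θ starts at 0°
rotate link 1 by -39°: θ ← 0° -39° = -39°
rotate link 1 by +24°: θ ← -39° +24° = -15°
crank pin P = (r cos θ, r sin θ) = (49.262217, -13.199771)
h = r sin θ − e = -13.199771 − 18 = -31.199771
x = r cos θ + √(L² − h²) = 49.262217 + 222.826332 = 272.088549

272.0885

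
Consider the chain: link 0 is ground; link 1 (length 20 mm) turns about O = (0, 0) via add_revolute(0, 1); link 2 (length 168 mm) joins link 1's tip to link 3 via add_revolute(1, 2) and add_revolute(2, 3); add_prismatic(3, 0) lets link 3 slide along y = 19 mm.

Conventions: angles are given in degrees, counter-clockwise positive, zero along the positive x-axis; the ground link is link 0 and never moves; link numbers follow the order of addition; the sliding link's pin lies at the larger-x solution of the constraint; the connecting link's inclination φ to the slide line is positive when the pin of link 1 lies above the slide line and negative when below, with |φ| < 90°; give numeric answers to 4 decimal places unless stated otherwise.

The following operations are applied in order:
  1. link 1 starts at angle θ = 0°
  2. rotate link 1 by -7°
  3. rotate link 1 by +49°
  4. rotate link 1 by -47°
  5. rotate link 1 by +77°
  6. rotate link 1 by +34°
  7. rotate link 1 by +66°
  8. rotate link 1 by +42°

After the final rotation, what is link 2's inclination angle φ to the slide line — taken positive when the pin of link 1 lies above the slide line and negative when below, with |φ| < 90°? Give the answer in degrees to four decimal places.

geometry: r = 20 mm, L = 168 mm, e = 19 mm; θ starts at 0°
rotate link 1 by -7°: θ ← 0° -7° = -7°
rotate link 1 by +49°: θ ← -7° +49° = 42°
rotate link 1 by -47°: θ ← 42° -47° = -5°
rotate link 1 by +77°: θ ← -5° +77° = 72°
rotate link 1 by +34°: θ ← 72° +34° = 106°
rotate link 1 by +66°: θ ← 106° +66° = 172°
rotate link 1 by +42°: θ ← 172° +42° = 214°
h = r sin θ − e = -11.183858 − 19 = -30.183858
sin φ = h / L = -30.183858 / 168 = -0.17966582
φ = arcsin(-0.17966582) = -10.350295°

-10.3503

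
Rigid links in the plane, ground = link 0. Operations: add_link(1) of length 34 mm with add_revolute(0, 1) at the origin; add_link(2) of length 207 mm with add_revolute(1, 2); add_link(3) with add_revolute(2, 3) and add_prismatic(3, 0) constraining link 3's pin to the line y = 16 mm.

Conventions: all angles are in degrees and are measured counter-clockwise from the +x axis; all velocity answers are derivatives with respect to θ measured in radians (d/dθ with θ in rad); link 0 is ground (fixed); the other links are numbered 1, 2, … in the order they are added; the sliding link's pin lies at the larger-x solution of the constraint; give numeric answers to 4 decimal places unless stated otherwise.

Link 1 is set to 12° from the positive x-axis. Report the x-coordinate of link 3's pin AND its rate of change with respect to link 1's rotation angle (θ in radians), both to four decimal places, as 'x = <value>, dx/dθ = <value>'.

geometry: r = 34 mm, L = 207 mm, e = 16 mm
crank pin P = (r cos θ, r sin θ) = (33.257018, 7.068997)
h = r sin θ − e = 7.068997 − 16 = -8.931003
x = r cos θ + √(L² − h²) = 33.257018 + 206.807246 = 240.064265
dx/dθ = −r sin θ − h·r cos θ/√(L² − h²) (θ in radians; h = -8.931003) = -5.632788

x = 240.0643, dx/dθ = -5.6328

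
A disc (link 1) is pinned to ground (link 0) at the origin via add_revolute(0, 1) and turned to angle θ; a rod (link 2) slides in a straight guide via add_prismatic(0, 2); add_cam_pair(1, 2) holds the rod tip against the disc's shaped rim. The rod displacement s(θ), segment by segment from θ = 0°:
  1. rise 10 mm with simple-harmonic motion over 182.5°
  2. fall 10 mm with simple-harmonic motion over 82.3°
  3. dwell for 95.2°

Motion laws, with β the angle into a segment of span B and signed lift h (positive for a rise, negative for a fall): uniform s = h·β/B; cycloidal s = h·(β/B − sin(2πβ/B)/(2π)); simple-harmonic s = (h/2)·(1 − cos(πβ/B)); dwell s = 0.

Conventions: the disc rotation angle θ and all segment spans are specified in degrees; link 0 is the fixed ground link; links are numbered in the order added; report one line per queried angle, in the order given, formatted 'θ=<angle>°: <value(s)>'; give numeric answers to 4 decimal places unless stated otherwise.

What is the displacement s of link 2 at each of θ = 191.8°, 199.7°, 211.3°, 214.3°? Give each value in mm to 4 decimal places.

segment 1 (0° to 182.5°, simple-harmonic, h = 10) is passed completely: s = 0.0000 + (10) = 10.0000
θ = 191.8° falls in segment 2 (182.5° to 264.8°, simple-harmonic, h = -10): β = 191.8 − 182.5 = 9.3°, B = 82.3°; Δs = -10/2·(1 − cos(π·0.1130)) = -0.3118; s = 10.0000 − 0.3118 = 9.6882
θ = 199.7° falls in segment 2 (182.5° to 264.8°, simple-harmonic, h = -10): β = 199.7 − 182.5 = 17.2°, B = 82.3°; Δs = -10/2·(1 − cos(π·0.2090)) = -1.0395; s = 10.0000 − 1.0395 = 8.9605
θ = 211.3° falls in segment 2 (182.5° to 264.8°, simple-harmonic, h = -10): β = 211.3 − 182.5 = 28.8°, B = 82.3°; Δs = -10/2·(1 − cos(π·0.3499)) = -2.7292; s = 10.0000 − 2.7292 = 7.2708
θ = 214.3° falls in segment 2 (182.5° to 264.8°, simple-harmonic, h = -10): β = 214.3 − 182.5 = 31.8°, B = 82.3°; Δs = -10/2·(1 − cos(π·0.3864)) = -3.2531; s = 10.0000 − 3.2531 = 6.7469

θ=191.8°: 9.6882
θ=199.7°: 8.9605
θ=211.3°: 7.2708
θ=214.3°: 6.7469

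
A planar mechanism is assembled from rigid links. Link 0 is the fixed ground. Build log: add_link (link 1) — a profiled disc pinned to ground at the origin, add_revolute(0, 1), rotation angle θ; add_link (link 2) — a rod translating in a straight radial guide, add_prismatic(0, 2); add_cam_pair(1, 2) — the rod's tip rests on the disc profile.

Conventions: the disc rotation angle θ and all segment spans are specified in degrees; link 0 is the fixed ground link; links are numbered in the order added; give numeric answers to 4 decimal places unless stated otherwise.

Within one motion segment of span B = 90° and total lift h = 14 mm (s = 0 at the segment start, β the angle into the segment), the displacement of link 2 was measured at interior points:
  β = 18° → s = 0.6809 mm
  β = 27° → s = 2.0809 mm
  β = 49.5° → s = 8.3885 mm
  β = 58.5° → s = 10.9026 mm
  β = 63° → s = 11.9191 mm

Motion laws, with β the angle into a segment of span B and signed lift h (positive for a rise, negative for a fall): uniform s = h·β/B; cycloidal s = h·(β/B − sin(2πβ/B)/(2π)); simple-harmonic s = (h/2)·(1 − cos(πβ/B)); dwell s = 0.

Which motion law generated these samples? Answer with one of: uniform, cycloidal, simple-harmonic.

candidates at β/B = r: uniform s = h·r (linear in β); cycloidal s = h·(r − sin(2πr)/(2π)); simple-harmonic s = (h/2)(1 − cos(πr))
β=18°: printed 0.6809 | uniform 2.8000, cycloidal 0.6809, simple-harmonic 1.3369
β=27°: printed 2.0809 | uniform 4.2000, cycloidal 2.0809, simple-harmonic 2.8855
β=49.5°: printed 8.3885 | uniform 7.7000, cycloidal 8.3885, simple-harmonic 8.0950
β=58.5°: printed 10.9026 | uniform 9.1000, cycloidal 10.9026, simple-harmonic 10.1779
β=63°: printed 11.9191 | uniform 9.8000, cycloidal 11.9191, simple-harmonic 11.1145
only one law matches every sample → cycloidal

cycloidal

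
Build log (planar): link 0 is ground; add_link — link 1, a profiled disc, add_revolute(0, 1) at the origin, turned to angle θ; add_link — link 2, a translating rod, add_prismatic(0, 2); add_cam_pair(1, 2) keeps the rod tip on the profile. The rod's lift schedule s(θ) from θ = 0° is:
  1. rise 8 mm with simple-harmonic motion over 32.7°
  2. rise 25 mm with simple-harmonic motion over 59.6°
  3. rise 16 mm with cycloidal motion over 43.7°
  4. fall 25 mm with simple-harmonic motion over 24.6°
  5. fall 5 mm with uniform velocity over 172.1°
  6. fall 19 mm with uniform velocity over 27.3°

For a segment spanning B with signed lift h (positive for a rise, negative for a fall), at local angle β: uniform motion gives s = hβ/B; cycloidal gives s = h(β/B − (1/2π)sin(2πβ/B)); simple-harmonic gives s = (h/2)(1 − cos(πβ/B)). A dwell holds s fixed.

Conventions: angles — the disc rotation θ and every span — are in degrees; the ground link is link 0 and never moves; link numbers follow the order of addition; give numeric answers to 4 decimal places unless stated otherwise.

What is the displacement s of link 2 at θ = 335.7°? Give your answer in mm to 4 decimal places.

seg 1 [0°–32.7°] simple-harmonic, h=8: full span → s += 8 → s = 8.0000
seg 2 [32.7°–92.3°] simple-harmonic, h=25: full span → s += 25 → s = 33.0000
seg 3 [92.3°–136°] cycloidal, h=16: full span → s += 16 → s = 49.0000
seg 4 [136°–160.6°] simple-harmonic, h=-25: full span → s += -25 → s = 24.0000
seg 5 [160.6°–332.7°] uniform, h=-5: full span → s += -5 → s = 19.0000
seg 6 [332.7°–360°] uniform, h=-19: θ=335.7° here. β=3, B=27.3. -19·3/27.3 = -2.0879 → s = 16.9121

16.9121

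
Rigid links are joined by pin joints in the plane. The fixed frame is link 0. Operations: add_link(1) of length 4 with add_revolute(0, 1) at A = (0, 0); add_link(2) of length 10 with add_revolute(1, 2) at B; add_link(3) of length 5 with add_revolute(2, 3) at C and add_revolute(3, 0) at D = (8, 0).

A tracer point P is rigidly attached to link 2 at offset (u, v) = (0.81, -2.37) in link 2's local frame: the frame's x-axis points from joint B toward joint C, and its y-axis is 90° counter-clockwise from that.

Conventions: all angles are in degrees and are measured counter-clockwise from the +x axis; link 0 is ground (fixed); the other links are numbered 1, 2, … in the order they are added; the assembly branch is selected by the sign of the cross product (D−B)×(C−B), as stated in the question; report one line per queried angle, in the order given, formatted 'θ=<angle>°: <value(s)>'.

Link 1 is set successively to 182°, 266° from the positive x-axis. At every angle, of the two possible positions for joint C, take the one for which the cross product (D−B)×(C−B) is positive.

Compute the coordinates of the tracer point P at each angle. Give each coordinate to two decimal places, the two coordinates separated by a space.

A=(0,0), D=(8.00,0)
θ=182°: B = A + 4.00·(cos182°, sin182°) = (-3.9976, -0.1396)
θ=182°: |BD| = 11.9984
θ=182°: circle(B,10.00) ∩ circle(D,5.00): a=9.1246, h=4.0916
θ=182°:   candidates: C₊=(5.0788,4.0579) cross=49.093; C₋=(5.1740,-4.1248) cross=-49.093
θ=182°:   branch + wants cross > 0 → take C=(5.0788,4.0579) (cross=49.093)
θ=182°: ex = (C−B)/|BC| = (0.9076,0.4198); ey = (-0.4198,0.9076)
θ=182°: P = B + 0.81·ex + -2.37·ey = (-2.2676,-1.9507)
θ=266°: B = A + 4.00·(cos266°, sin266°) = (-0.2790, -3.9903)
θ=266°: |BD| = 9.1905
θ=266°: circle(B,10.00) ∩ circle(D,5.00): a=8.6755, h=4.9734
θ=266°:   candidates: C₊=(5.3768,4.2566) cross=45.708; C₋=(9.6955,-4.7038) cross=-45.708
θ=266°:   branch + wants cross > 0 → take C=(5.3768,4.2566) (cross=45.708)
θ=266°: ex = (C−B)/|BC| = (0.5656,0.8247); ey = (-0.8247,0.5656)
θ=266°: P = B + 0.81·ex + -2.37·ey = (2.1336,-4.6627)

θ=182°: -2.27 -1.95
θ=266°: 2.13 -4.66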